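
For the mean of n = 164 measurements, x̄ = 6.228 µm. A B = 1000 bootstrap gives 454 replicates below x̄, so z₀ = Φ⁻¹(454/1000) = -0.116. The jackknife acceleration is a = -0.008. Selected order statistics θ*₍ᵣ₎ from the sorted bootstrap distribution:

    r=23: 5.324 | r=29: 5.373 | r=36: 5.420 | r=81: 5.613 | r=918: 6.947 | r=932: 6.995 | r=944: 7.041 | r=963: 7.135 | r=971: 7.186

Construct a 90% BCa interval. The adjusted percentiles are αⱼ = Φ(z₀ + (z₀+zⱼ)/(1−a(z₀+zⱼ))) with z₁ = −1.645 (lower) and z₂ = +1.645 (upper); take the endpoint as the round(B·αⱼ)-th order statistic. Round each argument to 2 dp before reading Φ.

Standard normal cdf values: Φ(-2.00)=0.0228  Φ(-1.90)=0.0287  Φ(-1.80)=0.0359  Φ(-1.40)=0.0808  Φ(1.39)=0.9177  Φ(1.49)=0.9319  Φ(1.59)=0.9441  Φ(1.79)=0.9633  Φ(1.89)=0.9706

Lower: z₀ + z₁ = -0.116 + (-1.645) = -1.761; 1 − a(z₀+z₁) = 1 − (-0.008)(-1.761) = 0.9859; argument = -0.116 + (-1.761)/0.9859 = -1.9022 → -1.90.
α₁ = Φ(-1.90) = 0.0287; rank = round(1000 × 0.0287) = 29; θ*₍29₎ = 5.373.
Upper: z₀ + z₂ = 1.529; 1 − a(z₀+z₂) = 1.0122; argument = 1.3945 → 1.39; α₂ = 0.9177; rank = 918; θ*₍918₎ = 6.947.

(5.373, 6.947)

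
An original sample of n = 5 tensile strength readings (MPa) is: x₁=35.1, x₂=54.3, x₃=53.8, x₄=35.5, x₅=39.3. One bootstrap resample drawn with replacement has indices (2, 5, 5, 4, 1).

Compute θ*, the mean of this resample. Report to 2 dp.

Resample values: 54.3, 39.3, 39.3, 35.5, 35.1.
Mean = (54.3 + 39.3 + 39.3 + 35.5 + 35.1) / 5 = 203.50 / 5 = 40.70

θ* = 40.70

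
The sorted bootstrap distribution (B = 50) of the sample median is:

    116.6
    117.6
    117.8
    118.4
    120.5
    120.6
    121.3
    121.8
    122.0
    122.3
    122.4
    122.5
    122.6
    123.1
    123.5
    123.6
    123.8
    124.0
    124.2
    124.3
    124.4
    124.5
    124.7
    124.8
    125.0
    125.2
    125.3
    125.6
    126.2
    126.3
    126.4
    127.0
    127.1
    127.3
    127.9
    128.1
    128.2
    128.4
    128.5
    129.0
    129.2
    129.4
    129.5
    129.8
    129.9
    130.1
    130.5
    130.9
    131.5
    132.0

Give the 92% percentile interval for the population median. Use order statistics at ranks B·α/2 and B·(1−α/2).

α = 0.08; lower rank = 50 × 0.040 = 2; upper rank = 50 × 0.960 = 48.
The 2nd smallest replicate is 117.6; the 48th is 130.9.

(117.6, 130.9)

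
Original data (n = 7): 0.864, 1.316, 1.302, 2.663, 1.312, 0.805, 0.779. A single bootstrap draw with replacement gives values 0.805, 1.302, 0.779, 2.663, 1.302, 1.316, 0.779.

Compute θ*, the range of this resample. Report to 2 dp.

θ* = 1.88

Range = 2.663 − 0.779 = 1.88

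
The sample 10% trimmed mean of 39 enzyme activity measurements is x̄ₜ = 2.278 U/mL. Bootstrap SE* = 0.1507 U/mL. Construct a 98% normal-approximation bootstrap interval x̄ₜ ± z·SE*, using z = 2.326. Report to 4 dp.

(1.9275, 2.6285)

Margin = 2.326 × 0.1507 = 0.35053
Interval: 2.278 ± 0.35053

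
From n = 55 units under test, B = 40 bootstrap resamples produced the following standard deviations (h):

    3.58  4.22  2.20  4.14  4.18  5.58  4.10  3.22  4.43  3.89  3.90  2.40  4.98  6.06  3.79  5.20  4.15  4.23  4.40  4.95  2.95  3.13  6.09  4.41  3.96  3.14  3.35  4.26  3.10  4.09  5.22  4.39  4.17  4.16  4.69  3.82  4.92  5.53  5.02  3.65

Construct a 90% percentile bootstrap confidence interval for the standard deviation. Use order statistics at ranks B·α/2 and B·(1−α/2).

Sorted replicates: 2.20, 2.40, 2.95, 3.10, 3.13, 3.14, 3.22, 3.35, 3.58, 3.65, 3.79, 3.82, 3.89, 3.90, 3.96, 4.09, 4.10, 4.14, 4.15, 4.16, 4.17, 4.18, 4.22, 4.23, 4.26, 4.39, 4.40, 4.41, 4.43, 4.69, 4.92, 4.95, 4.98, 5.02, 5.20, 5.22, 5.53, 5.58, 6.06, 6.09
α = 0.10; lower rank = 40 × 0.050 = 2; upper rank = 40 × 0.950 = 38.
The 2nd smallest replicate is 2.40; the 38th is 5.58.

(2.40, 5.58)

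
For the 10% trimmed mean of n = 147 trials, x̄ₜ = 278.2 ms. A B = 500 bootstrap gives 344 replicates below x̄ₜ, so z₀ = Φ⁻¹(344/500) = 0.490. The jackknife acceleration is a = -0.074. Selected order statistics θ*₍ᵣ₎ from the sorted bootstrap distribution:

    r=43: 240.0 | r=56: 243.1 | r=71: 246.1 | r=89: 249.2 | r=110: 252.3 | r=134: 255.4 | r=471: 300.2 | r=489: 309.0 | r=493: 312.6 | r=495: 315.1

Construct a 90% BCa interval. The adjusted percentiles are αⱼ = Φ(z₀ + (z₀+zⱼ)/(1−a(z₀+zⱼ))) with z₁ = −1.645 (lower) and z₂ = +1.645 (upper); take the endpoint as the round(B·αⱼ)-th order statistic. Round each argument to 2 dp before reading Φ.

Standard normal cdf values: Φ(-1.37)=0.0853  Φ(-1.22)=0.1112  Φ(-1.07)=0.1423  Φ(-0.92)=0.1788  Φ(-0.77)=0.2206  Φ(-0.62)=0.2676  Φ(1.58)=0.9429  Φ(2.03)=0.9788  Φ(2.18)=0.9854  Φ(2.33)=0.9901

(252.3, 315.1)

Lower: z₀ + z₁ = 0.490 + (-1.645) = -1.155; 1 − a(z₀+z₁) = 1 − (-0.074)(-1.155) = 0.9145; argument = 0.490 + (-1.155)/0.9145 = -0.7729 → -0.77.
α₁ = Φ(-0.77) = 0.2206; rank = round(500 × 0.2206) = 110; θ*₍110₎ = 252.3.
Upper: z₀ + z₂ = 2.135; 1 − a(z₀+z₂) = 1.1580; argument = 2.3337 → 2.33; α₂ = 0.9901; rank = 495; θ*₍495₎ = 315.1.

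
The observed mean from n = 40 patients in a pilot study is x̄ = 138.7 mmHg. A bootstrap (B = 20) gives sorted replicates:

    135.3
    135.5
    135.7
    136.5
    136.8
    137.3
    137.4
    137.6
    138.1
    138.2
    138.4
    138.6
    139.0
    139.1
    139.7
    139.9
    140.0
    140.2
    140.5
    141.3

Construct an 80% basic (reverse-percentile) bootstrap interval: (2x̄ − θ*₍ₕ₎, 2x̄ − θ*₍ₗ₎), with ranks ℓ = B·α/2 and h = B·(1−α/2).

(137.2, 141.9)

Percentile endpoints at ranks 2 and 18: θ*₍2₎ = 135.5, θ*₍18₎ = 140.2.
Basic interval reflects these around x̄:
  lower = 2 × 138.7 − 140.2 = 137.2
  upper = 2 × 138.7 − 135.5 = 141.9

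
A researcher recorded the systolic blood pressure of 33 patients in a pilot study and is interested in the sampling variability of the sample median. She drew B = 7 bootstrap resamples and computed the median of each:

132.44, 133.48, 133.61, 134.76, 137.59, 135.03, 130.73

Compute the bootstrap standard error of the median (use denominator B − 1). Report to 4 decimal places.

Bootstrap SE is the standard deviation of the 7 replicate medians.
Mean of replicates: (132.44 + 133.48 + 133.61 + 134.76 + 137.59 + 135.03 + 130.73) / 7 = 937.64000 / 7 = 133.94857
Sum of squared deviations: (−1.50857)² + (−0.46857)² + (−0.33857)² + (+0.81143)² + (+3.64143)² + (+1.08143)² + (−3.21857)² = 28.05709
Variance = 28.05709 / 6 = 4.67618
SE* = √4.67618

SE* = 2.1624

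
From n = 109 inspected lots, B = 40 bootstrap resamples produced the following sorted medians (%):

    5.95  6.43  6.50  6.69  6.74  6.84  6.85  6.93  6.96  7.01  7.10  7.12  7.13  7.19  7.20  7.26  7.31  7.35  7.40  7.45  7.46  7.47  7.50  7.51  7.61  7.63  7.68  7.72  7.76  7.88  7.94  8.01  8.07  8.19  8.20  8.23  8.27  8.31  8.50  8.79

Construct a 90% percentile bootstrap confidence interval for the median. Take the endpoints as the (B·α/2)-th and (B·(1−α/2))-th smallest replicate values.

α = 0.10; lower rank = 40 × 0.050 = 2; upper rank = 40 × 0.950 = 38.
The 2nd smallest replicate is 6.43; the 38th is 8.31.

(6.43, 8.31)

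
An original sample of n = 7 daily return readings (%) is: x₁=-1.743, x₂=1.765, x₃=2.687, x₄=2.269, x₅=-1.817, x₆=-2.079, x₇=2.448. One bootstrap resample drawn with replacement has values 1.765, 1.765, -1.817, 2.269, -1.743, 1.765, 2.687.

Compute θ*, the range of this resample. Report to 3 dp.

Range = 2.687 − -1.817 = 4.504

θ* = 4.504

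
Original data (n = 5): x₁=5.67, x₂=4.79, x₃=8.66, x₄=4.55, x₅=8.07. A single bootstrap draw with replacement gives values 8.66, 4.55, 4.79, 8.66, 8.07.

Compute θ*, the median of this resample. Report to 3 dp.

Sorted: 4.55, 4.79, 8.07, 8.66, 8.66
Median = middle value = 8.070

θ* = 8.070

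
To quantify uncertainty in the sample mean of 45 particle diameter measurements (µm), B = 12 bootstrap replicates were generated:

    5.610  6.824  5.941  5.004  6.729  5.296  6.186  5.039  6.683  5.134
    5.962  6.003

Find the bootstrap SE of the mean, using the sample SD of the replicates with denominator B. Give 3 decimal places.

Bootstrap SE is the standard deviation of the 12 replicate means.
Mean of replicates: (5.610 + 6.824 + 5.941 + 5.004 + 6.729 + 5.296 + 6.186 + 5.039 + 6.683 + 5.134 + 5.962 + 6.003) / 12 = 70.4110 / 12 = 5.8676
Sum of squared deviations: (−0.2576)² + (+0.9564)² + (+0.0734)² + (−0.8636)² + (+0.8614)² + (−0.5716)² + (+0.3184)² + (−0.8286)² + (+0.8154)² + (−0.7336)² + (+0.0944)² + (+0.1354)² = 4.8192
Variance = 4.8192 / 12 = 0.4016
SE* = √0.4016

SE* = 0.634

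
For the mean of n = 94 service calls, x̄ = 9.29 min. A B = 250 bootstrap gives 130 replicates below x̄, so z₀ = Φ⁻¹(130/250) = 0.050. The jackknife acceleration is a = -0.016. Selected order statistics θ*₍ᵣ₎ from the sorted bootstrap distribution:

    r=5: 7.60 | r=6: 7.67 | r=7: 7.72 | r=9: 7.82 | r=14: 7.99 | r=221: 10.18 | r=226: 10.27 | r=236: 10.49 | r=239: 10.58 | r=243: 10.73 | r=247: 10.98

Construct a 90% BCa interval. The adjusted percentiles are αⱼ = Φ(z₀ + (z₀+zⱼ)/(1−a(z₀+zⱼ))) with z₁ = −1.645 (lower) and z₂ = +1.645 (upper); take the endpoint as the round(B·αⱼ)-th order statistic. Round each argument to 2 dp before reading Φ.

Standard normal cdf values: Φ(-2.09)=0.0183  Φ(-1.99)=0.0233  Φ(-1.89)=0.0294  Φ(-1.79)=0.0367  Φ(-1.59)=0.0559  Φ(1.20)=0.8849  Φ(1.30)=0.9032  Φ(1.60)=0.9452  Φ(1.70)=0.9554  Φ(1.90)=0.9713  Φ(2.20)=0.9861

Lower: z₀ + z₁ = 0.050 + (-1.645) = -1.595; 1 − a(z₀+z₁) = 1 − (-0.016)(-1.595) = 0.9745; argument = 0.050 + (-1.595)/0.9745 = -1.5868 → -1.59.
α₁ = Φ(-1.59) = 0.0559; rank = round(250 × 0.0559) = 14; θ*₍14₎ = 7.99.
Upper: z₀ + z₂ = 1.695; 1 − a(z₀+z₂) = 1.0271; argument = 1.7002 → 1.70; α₂ = 0.9554; rank = 239; θ*₍239₎ = 10.58.

(7.99, 10.58)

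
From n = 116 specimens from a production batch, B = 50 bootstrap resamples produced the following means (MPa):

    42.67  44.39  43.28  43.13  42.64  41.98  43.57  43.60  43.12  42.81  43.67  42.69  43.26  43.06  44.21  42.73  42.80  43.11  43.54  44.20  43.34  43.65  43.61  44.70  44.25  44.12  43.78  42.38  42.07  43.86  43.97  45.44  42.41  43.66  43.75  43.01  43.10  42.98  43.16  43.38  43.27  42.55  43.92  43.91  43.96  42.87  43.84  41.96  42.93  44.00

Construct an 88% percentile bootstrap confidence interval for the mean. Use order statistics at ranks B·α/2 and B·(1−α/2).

Sorted replicates: 41.96, 41.98, 42.07, 42.38, 42.41, 42.55, 42.64, 42.67, 42.69, 42.73, 42.80, 42.81, 42.87, 42.93, 42.98, 43.01, 43.06, 43.10, 43.11, 43.12, 43.13, 43.16, 43.26, 43.27, 43.28, 43.34, 43.38, 43.54, 43.57, 43.60, 43.61, 43.65, 43.66, 43.67, 43.75, 43.78, 43.84, 43.86, 43.91, 43.92, 43.96, 43.97, 44.00, 44.12, 44.20, 44.21, 44.25, 44.39, 44.70, 45.44
α = 0.12; lower rank = 50 × 0.060 = 3; upper rank = 50 × 0.940 = 47.
The 3rd smallest replicate is 42.07; the 47th is 44.25.

(42.07, 44.25)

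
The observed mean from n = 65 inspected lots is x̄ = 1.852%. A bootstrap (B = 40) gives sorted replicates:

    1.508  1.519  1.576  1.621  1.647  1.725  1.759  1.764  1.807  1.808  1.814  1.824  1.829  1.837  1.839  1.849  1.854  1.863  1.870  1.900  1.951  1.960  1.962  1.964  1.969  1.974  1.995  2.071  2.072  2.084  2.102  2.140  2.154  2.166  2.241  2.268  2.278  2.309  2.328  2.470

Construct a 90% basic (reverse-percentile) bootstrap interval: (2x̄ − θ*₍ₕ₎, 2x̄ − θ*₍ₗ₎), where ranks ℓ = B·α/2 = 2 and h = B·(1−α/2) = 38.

(1.395, 2.185)

Percentile endpoints at ranks 2 and 38: θ*₍2₎ = 1.519, θ*₍38₎ = 2.309.
Basic interval reflects these around x̄:
  lower = 2 × 1.852 − 2.309 = 1.395
  upper = 2 × 1.852 − 1.519 = 2.185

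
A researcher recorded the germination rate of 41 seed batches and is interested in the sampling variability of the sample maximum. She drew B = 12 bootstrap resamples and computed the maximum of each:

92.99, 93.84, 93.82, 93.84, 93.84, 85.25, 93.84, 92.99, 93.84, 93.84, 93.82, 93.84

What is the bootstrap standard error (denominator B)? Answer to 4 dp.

SE* = 2.3513

Bootstrap SE is the standard deviation of the 12 replicate maximums.
Mean of replicates: (92.99 + 93.84 + 93.82 + 93.84 + 93.84 + 85.25 + 93.84 + 92.99 + 93.84 + 93.84 + 93.82 + 93.84) / 12 = 1115.75000 / 12 = 92.97917
Sum of squared deviations: (+0.01083)² + (+0.86083)² + (+0.84083)² + (+0.86083)² + (+0.86083)² + (−7.72917)² + (+0.86083)² + (+0.01083)² + (+0.86083)² + (+0.86083)² + (+0.84083)² + (+0.86083)² = 66.34149
Variance = 66.34149 / 12 = 5.52846
SE* = √5.52846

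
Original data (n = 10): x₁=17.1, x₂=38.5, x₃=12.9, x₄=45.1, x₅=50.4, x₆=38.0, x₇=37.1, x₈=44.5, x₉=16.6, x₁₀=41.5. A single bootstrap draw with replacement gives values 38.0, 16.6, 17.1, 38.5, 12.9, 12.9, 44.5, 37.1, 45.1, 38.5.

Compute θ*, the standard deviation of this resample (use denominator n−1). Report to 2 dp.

Mean = 30.1200; sum of squared deviations = 1627.8160
s² = 1627.8160 / 9 = 180.8684
s = √180.8684 = 13.45

θ* = 13.45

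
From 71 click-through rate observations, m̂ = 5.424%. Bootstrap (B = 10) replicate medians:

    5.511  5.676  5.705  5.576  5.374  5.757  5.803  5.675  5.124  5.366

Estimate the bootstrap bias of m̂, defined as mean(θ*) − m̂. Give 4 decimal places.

bias = +0.1327

mean(θ*) = (5.511 + 5.676 + 5.705 + 5.576 + 5.374 + 5.757 + 5.803 + 5.675 + 5.124 + 5.366) / 10 = 5.55670
bias = 5.55670 − 5.424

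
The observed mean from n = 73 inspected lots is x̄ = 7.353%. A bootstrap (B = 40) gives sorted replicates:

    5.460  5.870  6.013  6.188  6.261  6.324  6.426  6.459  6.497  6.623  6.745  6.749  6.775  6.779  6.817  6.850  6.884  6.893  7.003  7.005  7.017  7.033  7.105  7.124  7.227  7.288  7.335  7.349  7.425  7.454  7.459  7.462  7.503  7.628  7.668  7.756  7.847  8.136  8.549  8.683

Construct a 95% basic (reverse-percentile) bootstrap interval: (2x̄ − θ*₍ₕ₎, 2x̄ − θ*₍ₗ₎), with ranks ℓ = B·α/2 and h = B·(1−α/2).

Percentile endpoints at ranks 1 and 39: θ*₍1₎ = 5.460, θ*₍39₎ = 8.549.
Basic interval reflects these around x̄:
  lower = 2 × 7.353 − 8.549 = 6.157
  upper = 2 × 7.353 − 5.460 = 9.246

(6.157, 9.246)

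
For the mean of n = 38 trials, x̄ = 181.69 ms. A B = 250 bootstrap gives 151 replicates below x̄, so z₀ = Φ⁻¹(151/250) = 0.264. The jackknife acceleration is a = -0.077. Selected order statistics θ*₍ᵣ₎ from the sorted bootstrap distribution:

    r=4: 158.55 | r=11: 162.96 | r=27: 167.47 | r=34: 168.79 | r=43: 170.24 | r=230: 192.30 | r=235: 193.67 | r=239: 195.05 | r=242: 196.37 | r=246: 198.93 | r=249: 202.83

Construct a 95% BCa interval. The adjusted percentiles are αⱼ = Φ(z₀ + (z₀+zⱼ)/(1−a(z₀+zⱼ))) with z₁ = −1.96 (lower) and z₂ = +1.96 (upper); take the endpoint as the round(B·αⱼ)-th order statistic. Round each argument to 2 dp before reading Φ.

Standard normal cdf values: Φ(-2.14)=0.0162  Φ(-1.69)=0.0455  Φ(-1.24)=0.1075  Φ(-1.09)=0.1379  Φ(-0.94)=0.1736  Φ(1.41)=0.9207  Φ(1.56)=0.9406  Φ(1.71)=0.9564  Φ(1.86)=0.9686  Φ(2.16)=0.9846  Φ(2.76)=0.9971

Lower: z₀ + z₁ = 0.264 + (-1.960) = -1.696; 1 − a(z₀+z₁) = 1 − (-0.077)(-1.696) = 0.8694; argument = 0.264 + (-1.696)/0.8694 = -1.6868 → -1.69.
α₁ = Φ(-1.69) = 0.0455; rank = round(250 × 0.0455) = 11; θ*₍11₎ = 162.96.
Upper: z₀ + z₂ = 2.224; 1 − a(z₀+z₂) = 1.1712; argument = 2.1628 → 2.16; α₂ = 0.9846; rank = 246; θ*₍246₎ = 198.93.

(162.96, 198.93)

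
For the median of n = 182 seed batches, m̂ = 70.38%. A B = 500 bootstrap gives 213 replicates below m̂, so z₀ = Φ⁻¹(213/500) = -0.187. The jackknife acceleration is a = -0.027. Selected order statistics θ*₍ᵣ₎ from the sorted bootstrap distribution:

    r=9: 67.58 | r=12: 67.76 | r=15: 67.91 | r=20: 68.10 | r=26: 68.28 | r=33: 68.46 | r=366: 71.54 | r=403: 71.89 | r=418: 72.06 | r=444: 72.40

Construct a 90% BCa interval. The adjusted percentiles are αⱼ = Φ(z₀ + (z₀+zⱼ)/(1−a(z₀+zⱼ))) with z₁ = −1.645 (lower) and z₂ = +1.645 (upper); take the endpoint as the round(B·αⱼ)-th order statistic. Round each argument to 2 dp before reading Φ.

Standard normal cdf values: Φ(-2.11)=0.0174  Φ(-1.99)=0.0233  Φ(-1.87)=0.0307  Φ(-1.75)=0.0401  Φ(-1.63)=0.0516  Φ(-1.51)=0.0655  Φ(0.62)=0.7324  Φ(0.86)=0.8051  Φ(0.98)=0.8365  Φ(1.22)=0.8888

Lower: z₀ + z₁ = -0.187 + (-1.645) = -1.832; 1 − a(z₀+z₁) = 1 − (-0.027)(-1.832) = 0.9505; argument = -0.187 + (-1.832)/0.9505 = -2.1143 → -2.11.
α₁ = Φ(-2.11) = 0.0174; rank = round(500 × 0.0174) = 9; θ*₍9₎ = 67.58.
Upper: z₀ + z₂ = 1.458; 1 − a(z₀+z₂) = 1.0394; argument = 1.2158 → 1.22; α₂ = 0.8888; rank = 444; θ*₍444₎ = 72.40.

(67.58, 72.40)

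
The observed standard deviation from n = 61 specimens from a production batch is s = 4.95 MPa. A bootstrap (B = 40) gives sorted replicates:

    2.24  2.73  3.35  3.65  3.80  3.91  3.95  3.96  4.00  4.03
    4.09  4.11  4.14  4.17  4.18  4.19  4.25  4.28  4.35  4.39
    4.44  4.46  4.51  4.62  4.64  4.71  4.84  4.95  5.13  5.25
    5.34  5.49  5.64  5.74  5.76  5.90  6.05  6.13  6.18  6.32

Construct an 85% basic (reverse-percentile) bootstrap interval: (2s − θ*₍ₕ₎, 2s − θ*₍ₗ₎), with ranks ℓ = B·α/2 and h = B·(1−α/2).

(3.85, 6.55)

Percentile endpoints at ranks 3 and 37: θ*₍3₎ = 3.35, θ*₍37₎ = 6.05.
Basic interval reflects these around s:
  lower = 2 × 4.95 − 6.05 = 3.85
  upper = 2 × 4.95 − 3.35 = 6.55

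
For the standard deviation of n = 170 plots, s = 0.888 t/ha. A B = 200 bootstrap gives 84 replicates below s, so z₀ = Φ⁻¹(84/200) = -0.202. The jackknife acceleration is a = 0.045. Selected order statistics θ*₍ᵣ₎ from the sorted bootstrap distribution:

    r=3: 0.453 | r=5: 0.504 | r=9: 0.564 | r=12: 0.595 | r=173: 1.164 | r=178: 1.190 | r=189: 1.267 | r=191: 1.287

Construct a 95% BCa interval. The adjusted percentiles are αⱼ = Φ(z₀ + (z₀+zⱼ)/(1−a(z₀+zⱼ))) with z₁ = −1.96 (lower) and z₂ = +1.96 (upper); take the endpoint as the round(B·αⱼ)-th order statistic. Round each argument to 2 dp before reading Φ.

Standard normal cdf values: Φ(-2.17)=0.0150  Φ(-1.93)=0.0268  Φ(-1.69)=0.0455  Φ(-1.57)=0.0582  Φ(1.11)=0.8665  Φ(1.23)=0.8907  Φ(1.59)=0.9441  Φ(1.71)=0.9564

(0.453, 1.287)

Lower: z₀ + z₁ = -0.202 + (-1.960) = -2.162; 1 − a(z₀+z₁) = 1 − (0.045)(-2.162) = 1.0973; argument = -0.202 + (-2.162)/1.0973 = -2.1723 → -2.17.
α₁ = Φ(-2.17) = 0.0150; rank = round(200 × 0.0150) = 3; θ*₍3₎ = 0.453.
Upper: z₀ + z₂ = 1.758; 1 − a(z₀+z₂) = 0.9209; argument = 1.7070 → 1.71; α₂ = 0.9564; rank = 191; θ*₍191₎ = 1.287.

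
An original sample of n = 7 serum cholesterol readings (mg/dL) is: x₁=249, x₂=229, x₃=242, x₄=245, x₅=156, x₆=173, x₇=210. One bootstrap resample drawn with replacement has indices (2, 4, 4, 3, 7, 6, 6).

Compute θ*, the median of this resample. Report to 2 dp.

θ* = 229.00

Resample values: 229, 245, 245, 242, 210, 173, 173.
Sorted: 173, 173, 210, 229, 242, 245, 245
Median = middle value = 229.00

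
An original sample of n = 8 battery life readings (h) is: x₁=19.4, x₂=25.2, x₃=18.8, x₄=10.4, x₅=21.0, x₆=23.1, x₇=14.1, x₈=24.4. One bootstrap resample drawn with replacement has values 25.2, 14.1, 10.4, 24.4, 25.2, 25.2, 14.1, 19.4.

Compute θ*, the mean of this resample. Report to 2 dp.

θ* = 19.75

Mean = (25.2 + 14.1 + 10.4 + 24.4 + 25.2 + 25.2 + 14.1 + 19.4) / 8 = 158.00 / 8 = 19.75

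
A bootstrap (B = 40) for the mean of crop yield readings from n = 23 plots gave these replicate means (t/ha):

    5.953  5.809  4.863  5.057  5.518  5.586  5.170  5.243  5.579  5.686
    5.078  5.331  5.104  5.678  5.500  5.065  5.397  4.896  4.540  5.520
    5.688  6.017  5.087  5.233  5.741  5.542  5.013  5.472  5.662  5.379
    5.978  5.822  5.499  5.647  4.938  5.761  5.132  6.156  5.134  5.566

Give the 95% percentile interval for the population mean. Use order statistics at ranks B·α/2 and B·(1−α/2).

(4.540, 6.017)

Sorted replicates: 4.540, 4.863, 4.896, 4.938, 5.013, 5.057, 5.065, 5.078, 5.087, 5.104, 5.132, 5.134, 5.170, 5.233, 5.243, 5.331, 5.379, 5.397, 5.472, 5.499, 5.500, 5.518, 5.520, 5.542, 5.566, 5.579, 5.586, 5.647, 5.662, 5.678, 5.686, 5.688, 5.741, 5.761, 5.809, 5.822, 5.953, 5.978, 6.017, 6.156
α = 0.05; lower rank = 40 × 0.025 = 1; upper rank = 40 × 0.975 = 39.
The 1st smallest replicate is 4.540; the 39th is 6.017.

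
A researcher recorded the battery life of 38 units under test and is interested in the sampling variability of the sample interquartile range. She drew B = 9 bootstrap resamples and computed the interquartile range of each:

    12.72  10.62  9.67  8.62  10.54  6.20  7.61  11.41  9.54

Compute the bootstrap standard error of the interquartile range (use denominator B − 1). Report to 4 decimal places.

SE* = 1.9809

Bootstrap SE is the standard deviation of the 9 replicate interquartile ranges.
Mean of replicates: (12.72 + 10.62 + 9.67 + 8.62 + 10.54 + 6.20 + 7.61 + 11.41 + 9.54) / 9 = 86.93000 / 9 = 9.65889
Sum of squared deviations: (+3.06111)² + (+0.96111)² + (+0.01111)² + (−1.03889)² + (+0.88111)² + (−3.45889)² + (−2.04889)² + (+1.75111)² + (−0.11889)² = 31.39229
Variance = 31.39229 / 8 = 3.92404
SE* = √3.92404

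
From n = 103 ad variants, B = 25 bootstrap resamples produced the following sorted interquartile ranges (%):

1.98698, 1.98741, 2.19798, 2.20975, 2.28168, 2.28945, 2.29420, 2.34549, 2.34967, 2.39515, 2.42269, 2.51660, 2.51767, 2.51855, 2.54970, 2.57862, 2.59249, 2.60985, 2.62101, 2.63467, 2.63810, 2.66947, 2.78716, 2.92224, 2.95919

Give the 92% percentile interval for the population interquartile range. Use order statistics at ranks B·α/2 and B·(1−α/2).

(1.98698, 2.92224)

α = 0.08; lower rank = 25 × 0.040 = 1; upper rank = 25 × 0.960 = 24.
The 1st smallest replicate is 1.98698; the 24th is 2.92224.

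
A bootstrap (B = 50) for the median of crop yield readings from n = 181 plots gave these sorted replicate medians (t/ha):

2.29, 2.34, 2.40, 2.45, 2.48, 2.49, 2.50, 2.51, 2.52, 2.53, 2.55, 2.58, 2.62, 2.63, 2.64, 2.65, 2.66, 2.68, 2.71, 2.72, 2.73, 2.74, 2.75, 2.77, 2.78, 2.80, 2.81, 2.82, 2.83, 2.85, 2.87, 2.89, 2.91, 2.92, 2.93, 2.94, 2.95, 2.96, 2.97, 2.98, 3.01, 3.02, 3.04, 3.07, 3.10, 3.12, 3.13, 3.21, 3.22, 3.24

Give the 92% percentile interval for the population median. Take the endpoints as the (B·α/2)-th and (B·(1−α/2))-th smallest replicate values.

(2.34, 3.21)

α = 0.08; lower rank = 50 × 0.040 = 2; upper rank = 50 × 0.960 = 48.
The 2nd smallest replicate is 2.34; the 48th is 3.21.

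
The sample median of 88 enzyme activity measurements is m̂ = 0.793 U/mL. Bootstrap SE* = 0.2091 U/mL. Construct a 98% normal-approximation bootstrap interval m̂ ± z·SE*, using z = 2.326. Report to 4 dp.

Margin = 2.326 × 0.2091 = 0.48637
Interval: 0.793 ± 0.48637

(0.3066, 1.2794)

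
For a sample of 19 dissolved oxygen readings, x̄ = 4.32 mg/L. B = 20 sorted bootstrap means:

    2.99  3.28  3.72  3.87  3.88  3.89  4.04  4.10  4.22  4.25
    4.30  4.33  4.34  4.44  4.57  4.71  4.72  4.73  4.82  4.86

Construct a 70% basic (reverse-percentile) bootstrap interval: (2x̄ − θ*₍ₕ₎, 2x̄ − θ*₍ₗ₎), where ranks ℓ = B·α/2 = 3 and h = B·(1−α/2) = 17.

(3.92, 4.92)

Percentile endpoints at ranks 3 and 17: θ*₍3₎ = 3.72, θ*₍17₎ = 4.72.
Basic interval reflects these around x̄:
  lower = 2 × 4.32 − 4.72 = 3.92
  upper = 2 × 4.32 − 3.72 = 4.92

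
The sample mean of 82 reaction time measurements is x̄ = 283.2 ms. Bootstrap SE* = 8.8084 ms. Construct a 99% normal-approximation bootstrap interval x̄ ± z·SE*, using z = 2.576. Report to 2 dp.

(260.51, 305.89)

Margin = 2.576 × 8.8084 = 22.690
Interval: 283.2 ± 22.690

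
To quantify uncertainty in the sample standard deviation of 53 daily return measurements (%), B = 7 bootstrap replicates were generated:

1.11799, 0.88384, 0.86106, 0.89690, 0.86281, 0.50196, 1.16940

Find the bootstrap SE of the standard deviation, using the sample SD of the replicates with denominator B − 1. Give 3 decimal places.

Bootstrap SE is the standard deviation of the 7 replicate standard deviations.
Mean of replicates: (1.11799 + 0.88384 + 0.86106 + 0.89690 + 0.86281 + 0.50196 + 1.16940) / 7 = 6.293960 / 7 = 0.899137
Sum of squared deviations: (+0.218853)² + (−0.015297)² + (−0.038077)² + (−0.002237)² + (−0.036327)² + (−0.397177)² + (+0.270263)² = 0.281697
Variance = 0.281697 / 6 = 0.046949
SE* = √0.046949

SE* = 0.217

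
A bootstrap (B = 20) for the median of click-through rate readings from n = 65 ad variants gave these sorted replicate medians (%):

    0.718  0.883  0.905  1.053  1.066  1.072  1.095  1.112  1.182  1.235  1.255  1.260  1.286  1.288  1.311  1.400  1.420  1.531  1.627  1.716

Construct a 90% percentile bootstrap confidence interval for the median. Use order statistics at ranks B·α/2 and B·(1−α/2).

α = 0.10; lower rank = 20 × 0.050 = 1; upper rank = 20 × 0.950 = 19.
The 1st smallest replicate is 0.718; the 19th is 1.627.

(0.718, 1.627)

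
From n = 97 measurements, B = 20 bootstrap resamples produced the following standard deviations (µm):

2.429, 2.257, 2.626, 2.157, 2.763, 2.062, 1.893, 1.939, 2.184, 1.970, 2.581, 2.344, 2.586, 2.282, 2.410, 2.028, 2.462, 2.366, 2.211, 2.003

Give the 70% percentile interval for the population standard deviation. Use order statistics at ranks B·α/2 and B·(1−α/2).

Sorted replicates: 1.893, 1.939, 1.970, 2.003, 2.028, 2.062, 2.157, 2.184, 2.211, 2.257, 2.282, 2.344, 2.366, 2.410, 2.429, 2.462, 2.581, 2.586, 2.626, 2.763
α = 0.30; lower rank = 20 × 0.150 = 3; upper rank = 20 × 0.850 = 17.
The 3rd smallest replicate is 1.970; the 17th is 2.581.

(1.970, 2.581)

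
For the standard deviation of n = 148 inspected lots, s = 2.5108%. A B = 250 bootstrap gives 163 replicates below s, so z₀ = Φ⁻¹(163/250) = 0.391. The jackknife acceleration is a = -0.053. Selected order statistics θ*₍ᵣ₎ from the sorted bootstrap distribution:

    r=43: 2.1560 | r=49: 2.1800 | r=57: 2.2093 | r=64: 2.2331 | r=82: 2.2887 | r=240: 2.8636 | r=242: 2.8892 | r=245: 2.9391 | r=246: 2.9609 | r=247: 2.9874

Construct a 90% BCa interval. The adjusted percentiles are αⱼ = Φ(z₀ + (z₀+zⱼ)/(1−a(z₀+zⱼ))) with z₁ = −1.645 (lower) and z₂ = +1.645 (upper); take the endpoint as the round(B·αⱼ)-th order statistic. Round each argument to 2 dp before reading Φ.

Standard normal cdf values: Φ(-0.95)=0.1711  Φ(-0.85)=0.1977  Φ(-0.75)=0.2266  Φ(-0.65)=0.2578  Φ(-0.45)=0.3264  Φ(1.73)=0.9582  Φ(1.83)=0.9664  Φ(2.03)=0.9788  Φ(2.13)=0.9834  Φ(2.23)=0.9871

Lower: z₀ + z₁ = 0.391 + (-1.645) = -1.254; 1 − a(z₀+z₁) = 1 − (-0.053)(-1.254) = 0.9335; argument = 0.391 + (-1.254)/0.9335 = -0.9523 → -0.95.
α₁ = Φ(-0.95) = 0.1711; rank = round(250 × 0.1711) = 43; θ*₍43₎ = 2.1560.
Upper: z₀ + z₂ = 2.036; 1 − a(z₀+z₂) = 1.1079; argument = 2.2287 → 2.23; α₂ = 0.9871; rank = 247; θ*₍247₎ = 2.9874.

(2.1560, 2.9874)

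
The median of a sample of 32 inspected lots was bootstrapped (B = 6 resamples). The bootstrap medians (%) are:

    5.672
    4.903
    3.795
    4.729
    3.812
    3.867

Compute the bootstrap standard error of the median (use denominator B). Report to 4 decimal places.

Bootstrap SE is the standard deviation of the 6 replicate medians.
Mean of replicates: (5.672 + 4.903 + 3.795 + 4.729 + 3.812 + 3.867) / 6 = 26.77800 / 6 = 4.46300
Sum of squared deviations: (+1.20900)² + (+0.44000)² + (−0.66800)² + (+0.26600)² + (−0.65100)² + (−0.59600)² = 2.95128
Variance = 2.95128 / 6 = 0.49188
SE* = √0.49188

SE* = 0.7013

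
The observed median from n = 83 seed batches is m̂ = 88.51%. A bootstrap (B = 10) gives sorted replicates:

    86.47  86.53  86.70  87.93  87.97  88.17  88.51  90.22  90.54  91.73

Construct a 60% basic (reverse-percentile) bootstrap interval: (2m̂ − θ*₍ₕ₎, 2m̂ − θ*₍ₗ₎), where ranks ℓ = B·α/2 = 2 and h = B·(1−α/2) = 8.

(86.80, 90.49)

Percentile endpoints at ranks 2 and 8: θ*₍2₎ = 86.53, θ*₍8₎ = 90.22.
Basic interval reflects these around m̂:
  lower = 2 × 88.51 − 90.22 = 86.80
  upper = 2 × 88.51 − 86.53 = 90.49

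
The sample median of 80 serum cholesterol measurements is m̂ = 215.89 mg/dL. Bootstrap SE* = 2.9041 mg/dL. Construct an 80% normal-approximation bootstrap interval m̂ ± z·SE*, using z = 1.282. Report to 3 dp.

(212.167, 219.613)

Margin = 1.282 × 2.9041 = 3.7231
Interval: 215.89 ± 3.7231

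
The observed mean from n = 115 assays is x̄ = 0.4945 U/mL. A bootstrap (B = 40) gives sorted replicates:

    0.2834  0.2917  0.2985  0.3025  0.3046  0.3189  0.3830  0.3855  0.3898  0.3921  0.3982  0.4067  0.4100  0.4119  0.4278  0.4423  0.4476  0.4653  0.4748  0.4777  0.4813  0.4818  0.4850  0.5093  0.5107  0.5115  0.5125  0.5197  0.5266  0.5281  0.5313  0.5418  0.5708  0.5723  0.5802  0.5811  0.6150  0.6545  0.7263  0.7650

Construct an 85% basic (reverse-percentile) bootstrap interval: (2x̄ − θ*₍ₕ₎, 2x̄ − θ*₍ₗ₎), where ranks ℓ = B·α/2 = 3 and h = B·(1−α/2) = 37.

Percentile endpoints at ranks 3 and 37: θ*₍3₎ = 0.2985, θ*₍37₎ = 0.6150.
Basic interval reflects these around x̄:
  lower = 2 × 0.4945 − 0.6150 = 0.3740
  upper = 2 × 0.4945 − 0.2985 = 0.6905

(0.3740, 0.6905)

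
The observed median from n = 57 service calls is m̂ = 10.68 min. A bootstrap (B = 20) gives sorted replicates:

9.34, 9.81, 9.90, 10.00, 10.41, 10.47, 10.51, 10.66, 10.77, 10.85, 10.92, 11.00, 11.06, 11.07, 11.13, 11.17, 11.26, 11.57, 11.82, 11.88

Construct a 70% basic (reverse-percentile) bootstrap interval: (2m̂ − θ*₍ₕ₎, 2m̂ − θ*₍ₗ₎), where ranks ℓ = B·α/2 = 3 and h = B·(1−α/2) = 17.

Percentile endpoints at ranks 3 and 17: θ*₍3₎ = 9.90, θ*₍17₎ = 11.26.
Basic interval reflects these around m̂:
  lower = 2 × 10.68 − 11.26 = 10.10
  upper = 2 × 10.68 − 9.90 = 11.46

(10.10, 11.46)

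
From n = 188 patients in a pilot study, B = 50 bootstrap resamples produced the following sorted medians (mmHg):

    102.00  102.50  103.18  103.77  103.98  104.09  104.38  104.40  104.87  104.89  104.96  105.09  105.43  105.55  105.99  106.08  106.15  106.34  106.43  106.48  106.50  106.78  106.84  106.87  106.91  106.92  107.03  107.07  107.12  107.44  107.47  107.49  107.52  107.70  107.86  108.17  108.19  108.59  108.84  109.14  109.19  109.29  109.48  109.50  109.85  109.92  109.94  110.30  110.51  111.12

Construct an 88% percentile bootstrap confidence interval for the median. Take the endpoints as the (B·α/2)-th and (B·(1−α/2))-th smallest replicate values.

(103.18, 109.94)

α = 0.12; lower rank = 50 × 0.060 = 3; upper rank = 50 × 0.940 = 47.
The 3rd smallest replicate is 103.18; the 47th is 109.94.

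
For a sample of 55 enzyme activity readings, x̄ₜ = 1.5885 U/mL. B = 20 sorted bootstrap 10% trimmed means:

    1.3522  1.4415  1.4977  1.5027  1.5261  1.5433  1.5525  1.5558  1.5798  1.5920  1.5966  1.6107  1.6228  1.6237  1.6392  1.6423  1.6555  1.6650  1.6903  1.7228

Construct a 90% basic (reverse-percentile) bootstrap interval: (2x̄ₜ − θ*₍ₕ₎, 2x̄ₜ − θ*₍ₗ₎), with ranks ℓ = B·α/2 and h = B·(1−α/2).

Percentile endpoints at ranks 1 and 19: θ*₍1₎ = 1.3522, θ*₍19₎ = 1.6903.
Basic interval reflects these around x̄ₜ:
  lower = 2 × 1.5885 − 1.6903 = 1.4867
  upper = 2 × 1.5885 − 1.3522 = 1.8248

(1.4867, 1.8248)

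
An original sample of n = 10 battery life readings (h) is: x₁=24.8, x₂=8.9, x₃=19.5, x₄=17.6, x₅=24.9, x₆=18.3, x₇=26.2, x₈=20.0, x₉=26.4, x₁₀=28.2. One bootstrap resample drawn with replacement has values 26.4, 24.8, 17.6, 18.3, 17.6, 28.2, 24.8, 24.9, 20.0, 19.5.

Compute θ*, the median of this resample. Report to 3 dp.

θ* = 22.400

Sorted: 17.6, 17.6, 18.3, 19.5, 20.0, 24.8, 24.8, 24.9, 26.4, 28.2
Median = average of the two middle values = 22.400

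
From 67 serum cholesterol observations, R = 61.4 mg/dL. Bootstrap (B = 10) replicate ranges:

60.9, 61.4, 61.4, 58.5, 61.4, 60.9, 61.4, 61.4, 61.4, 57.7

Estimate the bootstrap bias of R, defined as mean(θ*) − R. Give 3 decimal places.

mean(θ*) = (60.9 + 61.4 + 61.4 + 58.5 + 61.4 + 60.9 + 61.4 + 61.4 + 61.4 + 57.7) / 10 = 60.6400
bias = 60.6400 − 61.4

bias = −0.760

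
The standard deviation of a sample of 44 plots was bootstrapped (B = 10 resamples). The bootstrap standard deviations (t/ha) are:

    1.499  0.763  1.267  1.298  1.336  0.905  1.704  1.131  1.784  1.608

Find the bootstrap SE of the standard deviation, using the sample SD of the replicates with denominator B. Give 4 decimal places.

SE* = 0.3160

Bootstrap SE is the standard deviation of the 10 replicate standard deviations.
Mean of replicates: (1.499 + 0.763 + 1.267 + 1.298 + 1.336 + 0.905 + 1.704 + 1.131 + 1.784 + 1.608) / 10 = 13.29500 / 10 = 1.32950
Sum of squared deviations: (+0.16950)² + (−0.56650)² + (−0.06250)² + (−0.03150)² + (+0.00650)² + (−0.42450)² + (+0.37450)² + (−0.19850)² + (+0.45450)² + (+0.27850)² = 0.99858
Variance = 0.99858 / 10 = 0.09986
SE* = √0.09986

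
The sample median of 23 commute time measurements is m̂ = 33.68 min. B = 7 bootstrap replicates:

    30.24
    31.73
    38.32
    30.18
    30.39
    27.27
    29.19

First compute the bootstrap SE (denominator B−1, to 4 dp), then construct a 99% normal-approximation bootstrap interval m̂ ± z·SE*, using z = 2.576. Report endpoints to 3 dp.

Mean of replicates = 31.0457; sum of squared deviations = 72.9118; SE* = √(72.9118/6) = 3.4860
Margin = 2.576 × 3.4860 = 8.9799
Interval: 33.68 ± 8.9799

(24.700, 42.660)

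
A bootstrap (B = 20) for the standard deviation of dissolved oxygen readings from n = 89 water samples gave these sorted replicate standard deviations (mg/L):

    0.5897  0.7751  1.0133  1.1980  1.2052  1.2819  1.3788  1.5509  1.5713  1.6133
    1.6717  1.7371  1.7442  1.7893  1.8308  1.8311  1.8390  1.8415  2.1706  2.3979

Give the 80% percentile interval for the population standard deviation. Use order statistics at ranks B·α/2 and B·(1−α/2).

(0.7751, 1.8415)

α = 0.20; lower rank = 20 × 0.100 = 2; upper rank = 20 × 0.900 = 18.
The 2nd smallest replicate is 0.7751; the 18th is 1.8415.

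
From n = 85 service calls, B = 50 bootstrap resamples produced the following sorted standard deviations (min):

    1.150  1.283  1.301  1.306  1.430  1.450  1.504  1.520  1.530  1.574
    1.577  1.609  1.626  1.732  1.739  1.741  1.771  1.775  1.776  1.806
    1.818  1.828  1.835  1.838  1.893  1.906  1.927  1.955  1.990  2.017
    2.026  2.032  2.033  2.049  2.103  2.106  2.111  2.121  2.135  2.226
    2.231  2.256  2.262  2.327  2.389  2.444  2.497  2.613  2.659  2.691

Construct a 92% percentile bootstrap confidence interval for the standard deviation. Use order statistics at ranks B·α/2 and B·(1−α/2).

(1.283, 2.613)

α = 0.08; lower rank = 50 × 0.040 = 2; upper rank = 50 × 0.960 = 48.
The 2nd smallest replicate is 1.283; the 48th is 2.613.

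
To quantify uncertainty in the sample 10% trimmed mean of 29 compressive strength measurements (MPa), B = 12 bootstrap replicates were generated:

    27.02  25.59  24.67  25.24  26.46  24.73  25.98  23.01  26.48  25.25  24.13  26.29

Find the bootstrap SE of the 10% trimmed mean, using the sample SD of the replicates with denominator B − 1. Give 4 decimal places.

Bootstrap SE is the standard deviation of the 12 replicate 10% trimmed means.
Mean of replicates: (27.02 + 25.59 + 24.67 + 25.24 + 26.46 + 24.73 + 25.98 + 23.01 + 26.48 + 25.25 + 24.13 + 26.29) / 12 = 304.85000 / 12 = 25.40417
Sum of squared deviations: (+1.61583)² + (+0.18583)² + (−0.73417)² + (−0.16417)² + (+1.05583)² + (−0.67417)² + (+0.57583)² + (−2.39417)² + (+1.07583)² + (−0.15417)² + (−1.27417)² + (+0.88583)² = 14.43369
Variance = 14.43369 / 11 = 1.31215
SE* = √1.31215

SE* = 1.1455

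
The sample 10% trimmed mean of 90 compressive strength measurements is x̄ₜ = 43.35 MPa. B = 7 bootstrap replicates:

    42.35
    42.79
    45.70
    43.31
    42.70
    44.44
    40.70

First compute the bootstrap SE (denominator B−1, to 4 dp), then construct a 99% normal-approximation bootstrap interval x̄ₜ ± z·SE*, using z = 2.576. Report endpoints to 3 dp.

(39.254, 47.446)

Mean of replicates = 43.1414; sum of squared deviations = 15.1663; SE* = √(15.1663/6) = 1.5899
Margin = 2.576 × 1.5899 = 4.0956
Interval: 43.35 ± 4.0956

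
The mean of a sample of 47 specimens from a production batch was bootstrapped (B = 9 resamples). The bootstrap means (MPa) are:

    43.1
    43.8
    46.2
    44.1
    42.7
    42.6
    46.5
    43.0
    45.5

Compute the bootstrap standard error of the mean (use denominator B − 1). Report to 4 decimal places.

SE* = 1.5248

Bootstrap SE is the standard deviation of the 9 replicate means.
Mean of replicates: (43.1 + 43.8 + 46.2 + 44.1 + 42.7 + 42.6 + 46.5 + 43.0 + 45.5) / 9 = 397.50000 / 9 = 44.16667
Sum of squared deviations: (−1.06667)² + (−0.36667)² + (+2.03333)² + (−0.06667)² + (−1.46667)² + (−1.56667)² + (+2.33333)² + (−1.16667)² + (+1.33333)² = 18.60000
Variance = 18.60000 / 8 = 2.32500
SE* = √2.32500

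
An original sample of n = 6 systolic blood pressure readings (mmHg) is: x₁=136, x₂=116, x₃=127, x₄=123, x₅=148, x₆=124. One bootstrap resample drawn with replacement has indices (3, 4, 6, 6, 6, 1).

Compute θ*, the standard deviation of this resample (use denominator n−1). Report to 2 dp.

θ* = 4.93

Resample values: 127, 123, 124, 124, 124, 136.
Mean = 126.3333; sum of squared deviations = 121.3333
s² = 121.3333 / 5 = 24.2667
s = √24.2667 = 4.93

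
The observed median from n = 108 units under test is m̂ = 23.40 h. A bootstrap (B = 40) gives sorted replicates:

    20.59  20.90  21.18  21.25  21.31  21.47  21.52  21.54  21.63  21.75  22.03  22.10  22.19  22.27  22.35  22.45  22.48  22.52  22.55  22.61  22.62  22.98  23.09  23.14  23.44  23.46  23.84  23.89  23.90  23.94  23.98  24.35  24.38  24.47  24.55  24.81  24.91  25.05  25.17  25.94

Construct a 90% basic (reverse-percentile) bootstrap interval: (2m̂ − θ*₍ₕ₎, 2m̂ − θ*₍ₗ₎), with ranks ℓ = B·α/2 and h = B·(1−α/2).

(21.75, 25.90)

Percentile endpoints at ranks 2 and 38: θ*₍2₎ = 20.90, θ*₍38₎ = 25.05.
Basic interval reflects these around m̂:
  lower = 2 × 23.40 − 25.05 = 21.75
  upper = 2 × 23.40 − 20.90 = 25.90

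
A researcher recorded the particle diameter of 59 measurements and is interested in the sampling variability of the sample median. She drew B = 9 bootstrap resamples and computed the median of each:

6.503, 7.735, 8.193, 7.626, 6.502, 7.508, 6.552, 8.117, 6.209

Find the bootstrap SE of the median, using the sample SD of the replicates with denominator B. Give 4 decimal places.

Bootstrap SE is the standard deviation of the 9 replicate medians.
Mean of replicates: (6.503 + 7.735 + 8.193 + 7.626 + 6.502 + 7.508 + 6.552 + 8.117 + 6.209) / 9 = 64.94500 / 9 = 7.21611
Sum of squared deviations: (−0.71311)² + (+0.51889)² + (+0.97689)² + (+0.40989)² + (−0.71411)² + (+0.29189)² + (−0.66411)² + (+0.90089)² + (−1.00711)² = 4.76216
Variance = 4.76216 / 9 = 0.52913
SE* = √0.52913

SE* = 0.7274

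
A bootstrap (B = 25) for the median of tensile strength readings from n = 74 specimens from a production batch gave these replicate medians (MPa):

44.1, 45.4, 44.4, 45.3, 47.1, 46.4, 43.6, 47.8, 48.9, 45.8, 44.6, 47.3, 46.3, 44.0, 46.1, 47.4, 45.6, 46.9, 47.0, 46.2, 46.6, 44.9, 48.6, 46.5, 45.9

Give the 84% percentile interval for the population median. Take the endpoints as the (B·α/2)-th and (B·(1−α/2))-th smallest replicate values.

Sorted replicates: 43.6, 44.0, 44.1, 44.4, 44.6, 44.9, 45.3, 45.4, 45.6, 45.8, 45.9, 46.1, 46.2, 46.3, 46.4, 46.5, 46.6, 46.9, 47.0, 47.1, 47.3, 47.4, 47.8, 48.6, 48.9
α = 0.16; lower rank = 25 × 0.080 = 2; upper rank = 25 × 0.920 = 23.
The 2nd smallest replicate is 44.0; the 23rd is 47.8.

(44.0, 47.8)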